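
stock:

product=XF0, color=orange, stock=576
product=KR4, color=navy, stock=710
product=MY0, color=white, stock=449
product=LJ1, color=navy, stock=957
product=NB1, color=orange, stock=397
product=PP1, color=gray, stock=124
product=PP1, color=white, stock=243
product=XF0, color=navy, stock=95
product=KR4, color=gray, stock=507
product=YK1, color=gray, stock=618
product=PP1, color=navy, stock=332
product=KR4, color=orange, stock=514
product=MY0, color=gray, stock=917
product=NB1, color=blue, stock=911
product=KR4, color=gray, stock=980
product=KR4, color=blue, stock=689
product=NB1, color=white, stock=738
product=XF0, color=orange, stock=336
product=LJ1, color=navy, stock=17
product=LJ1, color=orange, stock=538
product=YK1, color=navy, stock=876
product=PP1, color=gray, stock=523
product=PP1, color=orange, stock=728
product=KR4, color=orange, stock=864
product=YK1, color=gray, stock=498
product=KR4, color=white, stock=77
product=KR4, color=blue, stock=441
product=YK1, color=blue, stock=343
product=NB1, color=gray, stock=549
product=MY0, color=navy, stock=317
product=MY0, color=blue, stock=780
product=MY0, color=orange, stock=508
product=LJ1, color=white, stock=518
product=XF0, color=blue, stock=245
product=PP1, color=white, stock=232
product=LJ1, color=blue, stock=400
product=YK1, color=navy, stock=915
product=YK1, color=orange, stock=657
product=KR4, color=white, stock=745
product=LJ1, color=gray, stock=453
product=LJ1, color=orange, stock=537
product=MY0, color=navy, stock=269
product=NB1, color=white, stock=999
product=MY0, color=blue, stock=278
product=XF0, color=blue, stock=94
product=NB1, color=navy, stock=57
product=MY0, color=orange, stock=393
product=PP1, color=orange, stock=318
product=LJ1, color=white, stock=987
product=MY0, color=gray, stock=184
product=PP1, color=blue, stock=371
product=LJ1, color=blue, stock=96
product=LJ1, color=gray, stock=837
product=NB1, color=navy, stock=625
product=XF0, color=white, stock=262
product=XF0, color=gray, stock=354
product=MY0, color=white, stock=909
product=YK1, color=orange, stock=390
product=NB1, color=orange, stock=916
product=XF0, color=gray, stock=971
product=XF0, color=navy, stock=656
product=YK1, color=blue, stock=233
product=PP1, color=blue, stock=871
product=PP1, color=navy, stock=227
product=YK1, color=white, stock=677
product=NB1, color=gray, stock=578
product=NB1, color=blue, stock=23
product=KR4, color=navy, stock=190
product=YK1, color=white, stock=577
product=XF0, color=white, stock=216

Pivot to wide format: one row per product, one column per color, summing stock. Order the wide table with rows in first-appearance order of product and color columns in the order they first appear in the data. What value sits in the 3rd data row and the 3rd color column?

With rows in first-appearance order of product, row 3 is product=MY0. color columns in first-appearance order: orange, navy, white, gray, blue; column 3 is white.
Long rows with product=MY0, color=white: 449 + 909 = 1358.

1358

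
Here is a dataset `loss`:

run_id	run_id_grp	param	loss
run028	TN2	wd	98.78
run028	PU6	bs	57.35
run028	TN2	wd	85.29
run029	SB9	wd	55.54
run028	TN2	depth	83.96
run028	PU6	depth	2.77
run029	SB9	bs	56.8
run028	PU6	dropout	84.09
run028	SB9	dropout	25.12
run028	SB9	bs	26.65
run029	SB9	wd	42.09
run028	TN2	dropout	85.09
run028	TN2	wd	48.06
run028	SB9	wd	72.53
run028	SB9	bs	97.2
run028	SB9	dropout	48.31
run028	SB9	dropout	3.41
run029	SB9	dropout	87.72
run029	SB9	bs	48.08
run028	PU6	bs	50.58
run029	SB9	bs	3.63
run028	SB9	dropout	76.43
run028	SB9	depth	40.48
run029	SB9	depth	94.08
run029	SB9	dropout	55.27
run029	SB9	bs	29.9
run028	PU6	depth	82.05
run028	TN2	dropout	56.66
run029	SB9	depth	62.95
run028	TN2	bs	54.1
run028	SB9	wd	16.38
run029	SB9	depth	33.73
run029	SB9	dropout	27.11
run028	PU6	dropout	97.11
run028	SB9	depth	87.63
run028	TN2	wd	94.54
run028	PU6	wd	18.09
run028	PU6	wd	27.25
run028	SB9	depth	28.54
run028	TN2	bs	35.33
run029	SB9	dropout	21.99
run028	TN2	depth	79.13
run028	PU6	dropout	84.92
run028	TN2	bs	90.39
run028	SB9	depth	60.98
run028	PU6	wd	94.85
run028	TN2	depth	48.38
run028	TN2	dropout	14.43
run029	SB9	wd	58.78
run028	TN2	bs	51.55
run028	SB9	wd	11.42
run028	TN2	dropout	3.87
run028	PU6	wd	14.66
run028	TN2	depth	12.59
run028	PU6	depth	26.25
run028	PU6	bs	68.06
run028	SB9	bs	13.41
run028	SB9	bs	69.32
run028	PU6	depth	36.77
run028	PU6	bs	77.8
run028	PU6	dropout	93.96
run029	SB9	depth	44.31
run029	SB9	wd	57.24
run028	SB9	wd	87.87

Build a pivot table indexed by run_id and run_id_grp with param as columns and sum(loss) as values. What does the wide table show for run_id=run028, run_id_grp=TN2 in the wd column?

Rows with run_id=run028, run_id_grp=TN2 and param=wd: loss values are 98.78, 85.29, 48.06, 94.54.
98.78 + 85.29 + 48.06 + 94.54 = 326.67.

326.67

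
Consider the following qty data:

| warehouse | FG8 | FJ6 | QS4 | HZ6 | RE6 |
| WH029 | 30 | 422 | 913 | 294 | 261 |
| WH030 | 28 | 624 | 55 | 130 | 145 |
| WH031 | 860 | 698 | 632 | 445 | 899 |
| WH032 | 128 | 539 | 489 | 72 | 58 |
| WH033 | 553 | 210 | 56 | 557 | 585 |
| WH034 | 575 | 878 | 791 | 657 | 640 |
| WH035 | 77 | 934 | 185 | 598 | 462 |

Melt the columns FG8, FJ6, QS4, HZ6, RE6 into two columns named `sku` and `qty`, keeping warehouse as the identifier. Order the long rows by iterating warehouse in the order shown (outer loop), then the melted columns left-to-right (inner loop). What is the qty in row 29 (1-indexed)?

657

35 rows total (7 × 5). Row 29: index ⌊(29-1)/5⌋ = 5 into warehouse → WH034; (29-1) mod 5 = 3 into the melted columns → HZ6.
So row 29 is (WH034, HZ6, 657); qty = 657.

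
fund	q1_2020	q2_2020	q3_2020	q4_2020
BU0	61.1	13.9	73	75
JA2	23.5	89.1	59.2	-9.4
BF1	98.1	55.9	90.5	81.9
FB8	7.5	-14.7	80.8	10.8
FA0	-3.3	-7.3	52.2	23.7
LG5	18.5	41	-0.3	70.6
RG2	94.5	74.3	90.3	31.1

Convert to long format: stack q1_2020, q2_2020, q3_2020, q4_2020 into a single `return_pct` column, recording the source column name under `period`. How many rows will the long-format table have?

7 fund values × 4 melted columns = 28 rows.

28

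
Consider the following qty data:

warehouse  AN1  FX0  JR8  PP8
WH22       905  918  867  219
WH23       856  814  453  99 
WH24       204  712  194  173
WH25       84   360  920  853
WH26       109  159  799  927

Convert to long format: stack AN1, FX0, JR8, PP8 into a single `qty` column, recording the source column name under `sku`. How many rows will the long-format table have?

20

5 warehouse values × 4 melted columns = 20 rows.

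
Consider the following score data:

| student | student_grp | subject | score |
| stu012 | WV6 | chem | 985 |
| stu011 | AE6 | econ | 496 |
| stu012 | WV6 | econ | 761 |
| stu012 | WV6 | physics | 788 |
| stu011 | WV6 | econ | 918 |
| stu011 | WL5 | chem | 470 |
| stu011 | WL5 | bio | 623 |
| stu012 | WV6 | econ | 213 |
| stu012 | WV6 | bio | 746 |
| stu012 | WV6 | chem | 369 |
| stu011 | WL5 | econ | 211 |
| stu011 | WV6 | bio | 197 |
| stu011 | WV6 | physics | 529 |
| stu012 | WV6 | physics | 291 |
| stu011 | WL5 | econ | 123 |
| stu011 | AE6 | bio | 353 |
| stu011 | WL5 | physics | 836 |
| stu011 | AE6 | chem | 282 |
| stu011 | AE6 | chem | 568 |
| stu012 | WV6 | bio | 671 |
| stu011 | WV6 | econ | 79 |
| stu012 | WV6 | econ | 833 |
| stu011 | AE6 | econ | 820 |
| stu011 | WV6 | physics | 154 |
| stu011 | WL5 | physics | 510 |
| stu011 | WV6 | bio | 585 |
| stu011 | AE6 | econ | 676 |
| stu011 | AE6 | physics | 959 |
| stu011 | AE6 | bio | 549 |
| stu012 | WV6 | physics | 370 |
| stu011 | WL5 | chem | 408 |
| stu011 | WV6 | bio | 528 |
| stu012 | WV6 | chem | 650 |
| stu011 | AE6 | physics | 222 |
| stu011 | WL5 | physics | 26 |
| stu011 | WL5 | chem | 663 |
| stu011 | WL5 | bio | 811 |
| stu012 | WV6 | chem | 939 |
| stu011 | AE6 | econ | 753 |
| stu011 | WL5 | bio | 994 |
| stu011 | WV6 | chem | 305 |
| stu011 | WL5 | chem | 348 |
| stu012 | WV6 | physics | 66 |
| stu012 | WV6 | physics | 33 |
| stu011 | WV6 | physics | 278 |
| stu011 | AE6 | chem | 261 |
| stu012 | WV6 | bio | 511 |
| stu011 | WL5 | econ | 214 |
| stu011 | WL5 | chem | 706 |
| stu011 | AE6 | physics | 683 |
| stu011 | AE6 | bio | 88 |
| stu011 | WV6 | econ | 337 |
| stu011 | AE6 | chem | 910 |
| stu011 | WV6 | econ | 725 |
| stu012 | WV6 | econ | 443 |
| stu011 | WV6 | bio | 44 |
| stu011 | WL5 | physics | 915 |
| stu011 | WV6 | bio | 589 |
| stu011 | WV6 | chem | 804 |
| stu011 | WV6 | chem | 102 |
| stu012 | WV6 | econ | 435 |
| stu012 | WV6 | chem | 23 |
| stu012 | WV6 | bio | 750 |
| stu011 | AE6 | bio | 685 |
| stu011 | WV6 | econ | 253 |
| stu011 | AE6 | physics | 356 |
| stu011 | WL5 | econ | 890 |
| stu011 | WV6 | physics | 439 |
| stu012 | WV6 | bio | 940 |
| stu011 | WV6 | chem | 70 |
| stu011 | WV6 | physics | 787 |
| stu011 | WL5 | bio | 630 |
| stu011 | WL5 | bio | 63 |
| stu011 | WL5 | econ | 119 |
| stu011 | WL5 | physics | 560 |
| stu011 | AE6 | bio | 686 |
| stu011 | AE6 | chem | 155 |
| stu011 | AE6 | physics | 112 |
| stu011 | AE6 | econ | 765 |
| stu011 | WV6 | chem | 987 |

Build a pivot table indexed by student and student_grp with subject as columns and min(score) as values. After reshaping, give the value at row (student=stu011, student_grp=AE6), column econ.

496

Rows with student=stu011, student_grp=AE6 and subject=econ: score values are 496, 820, 676, 753, 765.
min(496, 820, 676, 753, 765) = 496.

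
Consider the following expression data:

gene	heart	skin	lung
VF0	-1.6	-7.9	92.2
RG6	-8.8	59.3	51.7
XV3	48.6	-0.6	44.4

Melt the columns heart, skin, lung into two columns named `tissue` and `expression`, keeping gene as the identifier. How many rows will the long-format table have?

9

3 gene values × 3 melted columns = 9 rows.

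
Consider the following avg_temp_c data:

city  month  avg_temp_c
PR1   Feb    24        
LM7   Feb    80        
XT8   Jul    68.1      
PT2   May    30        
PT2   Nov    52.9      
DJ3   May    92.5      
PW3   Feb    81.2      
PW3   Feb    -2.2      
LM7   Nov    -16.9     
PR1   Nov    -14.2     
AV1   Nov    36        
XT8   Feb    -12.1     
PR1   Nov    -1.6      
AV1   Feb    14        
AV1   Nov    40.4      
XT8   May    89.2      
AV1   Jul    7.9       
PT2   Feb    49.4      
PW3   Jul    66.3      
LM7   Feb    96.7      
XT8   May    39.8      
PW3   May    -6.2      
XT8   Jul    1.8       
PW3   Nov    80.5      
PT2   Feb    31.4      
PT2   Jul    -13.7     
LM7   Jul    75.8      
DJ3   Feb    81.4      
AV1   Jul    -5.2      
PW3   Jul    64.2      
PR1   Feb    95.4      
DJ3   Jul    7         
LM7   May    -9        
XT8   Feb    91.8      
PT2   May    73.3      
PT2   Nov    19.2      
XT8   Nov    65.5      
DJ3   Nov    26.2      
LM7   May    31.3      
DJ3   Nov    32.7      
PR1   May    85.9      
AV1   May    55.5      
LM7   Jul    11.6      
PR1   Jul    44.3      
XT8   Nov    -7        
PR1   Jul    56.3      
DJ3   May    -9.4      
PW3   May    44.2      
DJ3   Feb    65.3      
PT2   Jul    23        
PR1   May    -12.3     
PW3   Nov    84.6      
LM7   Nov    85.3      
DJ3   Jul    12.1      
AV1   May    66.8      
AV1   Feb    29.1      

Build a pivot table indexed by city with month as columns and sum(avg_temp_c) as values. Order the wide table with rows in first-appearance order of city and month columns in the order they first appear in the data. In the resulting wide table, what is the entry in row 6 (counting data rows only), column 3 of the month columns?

38

With rows in first-appearance order of city, row 6 is city=PW3. month columns in first-appearance order: Feb, Jul, May, Nov; column 3 is May.
Long rows with city=PW3, month=May: -6.2 + 44.2 = 38.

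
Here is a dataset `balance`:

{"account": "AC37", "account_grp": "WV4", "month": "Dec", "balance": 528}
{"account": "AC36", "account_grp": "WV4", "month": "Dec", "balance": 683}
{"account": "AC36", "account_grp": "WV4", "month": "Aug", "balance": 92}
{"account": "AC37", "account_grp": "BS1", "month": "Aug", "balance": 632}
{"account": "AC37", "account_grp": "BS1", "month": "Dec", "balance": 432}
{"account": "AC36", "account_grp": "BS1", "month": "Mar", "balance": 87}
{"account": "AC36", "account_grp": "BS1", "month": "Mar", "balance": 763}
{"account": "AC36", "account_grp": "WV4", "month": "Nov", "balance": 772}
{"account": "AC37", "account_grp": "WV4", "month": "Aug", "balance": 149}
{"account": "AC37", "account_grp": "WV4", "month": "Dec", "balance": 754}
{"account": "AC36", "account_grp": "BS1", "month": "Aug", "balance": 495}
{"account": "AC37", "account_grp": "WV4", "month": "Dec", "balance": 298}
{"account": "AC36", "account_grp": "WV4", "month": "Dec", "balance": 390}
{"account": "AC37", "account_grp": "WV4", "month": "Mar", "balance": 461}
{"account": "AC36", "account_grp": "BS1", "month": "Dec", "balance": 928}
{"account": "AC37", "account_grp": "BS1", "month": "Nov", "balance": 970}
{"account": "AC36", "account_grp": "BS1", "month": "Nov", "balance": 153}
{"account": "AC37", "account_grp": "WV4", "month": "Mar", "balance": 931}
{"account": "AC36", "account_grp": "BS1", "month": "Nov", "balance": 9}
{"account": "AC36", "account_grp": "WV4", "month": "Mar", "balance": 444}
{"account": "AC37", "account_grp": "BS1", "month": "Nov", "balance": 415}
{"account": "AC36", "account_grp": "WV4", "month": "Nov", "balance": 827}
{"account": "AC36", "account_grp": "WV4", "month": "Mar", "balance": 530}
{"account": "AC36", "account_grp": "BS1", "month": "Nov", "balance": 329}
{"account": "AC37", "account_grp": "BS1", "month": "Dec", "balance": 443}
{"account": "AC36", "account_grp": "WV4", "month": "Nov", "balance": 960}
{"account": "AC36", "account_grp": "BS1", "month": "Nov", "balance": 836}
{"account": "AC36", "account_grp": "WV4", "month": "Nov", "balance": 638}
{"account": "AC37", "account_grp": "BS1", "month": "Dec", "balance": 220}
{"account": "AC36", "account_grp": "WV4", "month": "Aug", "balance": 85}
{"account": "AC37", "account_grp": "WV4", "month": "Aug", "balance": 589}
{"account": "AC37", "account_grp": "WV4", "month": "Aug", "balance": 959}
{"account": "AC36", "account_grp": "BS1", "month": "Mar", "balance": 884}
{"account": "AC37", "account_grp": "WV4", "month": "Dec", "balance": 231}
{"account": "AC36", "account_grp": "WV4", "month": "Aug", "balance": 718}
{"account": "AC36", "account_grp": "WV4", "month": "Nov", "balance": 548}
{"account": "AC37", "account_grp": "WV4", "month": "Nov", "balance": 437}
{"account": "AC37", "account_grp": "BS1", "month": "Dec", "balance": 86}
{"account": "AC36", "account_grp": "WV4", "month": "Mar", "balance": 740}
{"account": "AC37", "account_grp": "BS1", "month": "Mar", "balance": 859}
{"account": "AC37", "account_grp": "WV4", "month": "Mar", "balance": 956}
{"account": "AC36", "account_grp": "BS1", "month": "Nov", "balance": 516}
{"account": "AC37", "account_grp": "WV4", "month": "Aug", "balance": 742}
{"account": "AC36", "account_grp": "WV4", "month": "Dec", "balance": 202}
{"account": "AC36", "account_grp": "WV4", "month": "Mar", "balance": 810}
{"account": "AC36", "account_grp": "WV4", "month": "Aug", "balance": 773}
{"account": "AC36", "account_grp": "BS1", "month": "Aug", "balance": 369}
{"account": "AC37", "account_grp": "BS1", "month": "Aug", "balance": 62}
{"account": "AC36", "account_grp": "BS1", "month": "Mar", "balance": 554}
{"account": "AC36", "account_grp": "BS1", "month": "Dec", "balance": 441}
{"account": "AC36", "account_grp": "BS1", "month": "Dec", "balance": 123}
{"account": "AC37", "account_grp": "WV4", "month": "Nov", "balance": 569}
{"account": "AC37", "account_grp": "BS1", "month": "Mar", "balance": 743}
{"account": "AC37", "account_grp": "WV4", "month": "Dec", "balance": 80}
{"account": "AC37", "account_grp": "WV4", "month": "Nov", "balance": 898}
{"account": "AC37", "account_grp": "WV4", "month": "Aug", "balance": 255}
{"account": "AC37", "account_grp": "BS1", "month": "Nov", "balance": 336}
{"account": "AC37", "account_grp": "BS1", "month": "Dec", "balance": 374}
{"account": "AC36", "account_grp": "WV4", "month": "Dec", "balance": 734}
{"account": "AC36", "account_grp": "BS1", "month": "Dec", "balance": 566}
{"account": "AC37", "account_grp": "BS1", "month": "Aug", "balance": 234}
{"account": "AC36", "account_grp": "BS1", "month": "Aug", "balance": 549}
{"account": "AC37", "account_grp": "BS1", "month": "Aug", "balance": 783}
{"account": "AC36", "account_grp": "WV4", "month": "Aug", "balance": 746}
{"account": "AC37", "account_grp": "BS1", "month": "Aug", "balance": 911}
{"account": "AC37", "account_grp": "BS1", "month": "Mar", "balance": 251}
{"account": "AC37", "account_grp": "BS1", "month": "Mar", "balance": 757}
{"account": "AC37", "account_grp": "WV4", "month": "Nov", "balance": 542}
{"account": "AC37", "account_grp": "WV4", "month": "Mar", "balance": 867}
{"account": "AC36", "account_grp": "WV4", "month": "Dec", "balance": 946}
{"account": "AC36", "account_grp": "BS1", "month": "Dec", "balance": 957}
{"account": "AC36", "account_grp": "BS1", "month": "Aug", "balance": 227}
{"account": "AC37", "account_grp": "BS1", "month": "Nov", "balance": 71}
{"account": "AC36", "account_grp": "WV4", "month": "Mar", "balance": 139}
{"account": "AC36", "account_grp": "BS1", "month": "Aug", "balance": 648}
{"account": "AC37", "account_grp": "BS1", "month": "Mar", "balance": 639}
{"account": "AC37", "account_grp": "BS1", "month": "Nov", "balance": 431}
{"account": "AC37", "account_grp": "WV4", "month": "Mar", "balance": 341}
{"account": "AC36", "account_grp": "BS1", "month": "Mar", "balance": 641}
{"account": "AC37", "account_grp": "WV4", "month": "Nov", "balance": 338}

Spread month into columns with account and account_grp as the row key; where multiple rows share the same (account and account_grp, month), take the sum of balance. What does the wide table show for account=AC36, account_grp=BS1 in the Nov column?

1843

Rows with account=AC36, account_grp=BS1 and month=Nov: balance values are 153, 9, 329, 836, 516.
153 + 9 + 329 + 836 + 516 = 1843.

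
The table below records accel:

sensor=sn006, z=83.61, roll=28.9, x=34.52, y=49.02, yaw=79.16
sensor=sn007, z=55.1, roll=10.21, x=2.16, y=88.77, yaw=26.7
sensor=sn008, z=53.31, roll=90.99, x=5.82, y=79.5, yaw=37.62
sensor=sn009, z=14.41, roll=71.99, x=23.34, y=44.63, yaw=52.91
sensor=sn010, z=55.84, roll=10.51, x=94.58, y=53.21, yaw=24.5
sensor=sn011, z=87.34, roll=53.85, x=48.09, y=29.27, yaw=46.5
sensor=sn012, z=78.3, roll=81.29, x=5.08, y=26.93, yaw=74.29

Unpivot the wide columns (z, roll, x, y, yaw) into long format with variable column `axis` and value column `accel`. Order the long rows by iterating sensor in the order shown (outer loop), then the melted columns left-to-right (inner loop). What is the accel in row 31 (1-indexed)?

78.3

35 rows total (7 × 5). Row 31: index ⌊(31-1)/5⌋ = 6 into sensor → sn012; (31-1) mod 5 = 0 into the melted columns → z.
So row 31 is (sn012, z, 78.3); accel = 78.3.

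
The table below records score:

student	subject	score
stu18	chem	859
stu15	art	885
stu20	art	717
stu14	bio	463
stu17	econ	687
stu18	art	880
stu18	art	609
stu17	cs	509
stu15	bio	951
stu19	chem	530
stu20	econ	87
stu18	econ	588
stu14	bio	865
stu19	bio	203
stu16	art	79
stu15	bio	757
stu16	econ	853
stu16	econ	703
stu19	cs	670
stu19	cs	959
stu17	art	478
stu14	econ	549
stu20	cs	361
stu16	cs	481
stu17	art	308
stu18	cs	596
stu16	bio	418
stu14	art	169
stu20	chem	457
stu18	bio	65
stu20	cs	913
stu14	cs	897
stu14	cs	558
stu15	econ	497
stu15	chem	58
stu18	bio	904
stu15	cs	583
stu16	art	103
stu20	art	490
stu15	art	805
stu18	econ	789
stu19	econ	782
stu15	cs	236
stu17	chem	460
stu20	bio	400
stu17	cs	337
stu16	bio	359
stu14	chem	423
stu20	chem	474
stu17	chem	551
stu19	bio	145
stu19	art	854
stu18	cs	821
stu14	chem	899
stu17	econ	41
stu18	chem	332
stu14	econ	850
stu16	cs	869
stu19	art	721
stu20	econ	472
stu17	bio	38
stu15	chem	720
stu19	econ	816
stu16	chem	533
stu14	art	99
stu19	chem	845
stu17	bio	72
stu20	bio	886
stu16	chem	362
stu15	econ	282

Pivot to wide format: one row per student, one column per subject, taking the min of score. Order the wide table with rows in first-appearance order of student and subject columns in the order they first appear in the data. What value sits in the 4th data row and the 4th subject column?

549

With rows in first-appearance order of student, row 4 is student=stu14. subject columns in first-appearance order: chem, art, bio, econ, cs; column 4 is econ.
Long rows with student=stu14, subject=econ: min(549, 850) = 549.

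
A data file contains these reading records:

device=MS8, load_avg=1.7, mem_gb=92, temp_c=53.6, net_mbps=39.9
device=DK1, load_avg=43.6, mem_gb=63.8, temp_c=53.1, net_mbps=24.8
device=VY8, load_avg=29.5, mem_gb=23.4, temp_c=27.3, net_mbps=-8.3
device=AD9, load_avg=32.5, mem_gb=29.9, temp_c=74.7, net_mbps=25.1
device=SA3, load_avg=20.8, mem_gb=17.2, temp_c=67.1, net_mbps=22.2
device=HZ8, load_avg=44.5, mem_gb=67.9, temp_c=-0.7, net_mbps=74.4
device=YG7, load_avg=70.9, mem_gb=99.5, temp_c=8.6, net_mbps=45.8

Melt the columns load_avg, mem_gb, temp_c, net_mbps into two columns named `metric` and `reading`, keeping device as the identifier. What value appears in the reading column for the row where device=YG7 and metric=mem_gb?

99.5

Unpivoting turns each (device, wide-column) pair into one long row.
The wide cell at row YG7, column mem_gb holds 99.5, so the long row (YG7, mem_gb) has reading=99.5.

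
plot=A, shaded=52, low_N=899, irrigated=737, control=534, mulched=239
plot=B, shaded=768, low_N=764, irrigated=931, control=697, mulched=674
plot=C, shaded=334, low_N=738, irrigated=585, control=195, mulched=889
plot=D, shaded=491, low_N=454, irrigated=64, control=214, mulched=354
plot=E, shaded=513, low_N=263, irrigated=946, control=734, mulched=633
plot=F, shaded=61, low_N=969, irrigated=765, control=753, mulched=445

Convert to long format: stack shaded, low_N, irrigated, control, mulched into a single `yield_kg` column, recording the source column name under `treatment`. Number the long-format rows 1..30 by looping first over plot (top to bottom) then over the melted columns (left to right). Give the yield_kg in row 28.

30 rows total (6 × 5). Row 28: index ⌊(28-1)/5⌋ = 5 into plot → F; (28-1) mod 5 = 2 into the melted columns → irrigated.
So row 28 is (F, irrigated, 765); yield_kg = 765.

765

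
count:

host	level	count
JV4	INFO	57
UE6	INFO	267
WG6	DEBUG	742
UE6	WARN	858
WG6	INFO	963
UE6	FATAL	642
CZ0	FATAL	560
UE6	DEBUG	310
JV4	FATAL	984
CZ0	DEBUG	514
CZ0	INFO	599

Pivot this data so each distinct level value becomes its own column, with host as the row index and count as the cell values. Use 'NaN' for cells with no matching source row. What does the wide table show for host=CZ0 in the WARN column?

No long-format row has host=CZ0 and level=WARN, so the cell is NaN.

NaN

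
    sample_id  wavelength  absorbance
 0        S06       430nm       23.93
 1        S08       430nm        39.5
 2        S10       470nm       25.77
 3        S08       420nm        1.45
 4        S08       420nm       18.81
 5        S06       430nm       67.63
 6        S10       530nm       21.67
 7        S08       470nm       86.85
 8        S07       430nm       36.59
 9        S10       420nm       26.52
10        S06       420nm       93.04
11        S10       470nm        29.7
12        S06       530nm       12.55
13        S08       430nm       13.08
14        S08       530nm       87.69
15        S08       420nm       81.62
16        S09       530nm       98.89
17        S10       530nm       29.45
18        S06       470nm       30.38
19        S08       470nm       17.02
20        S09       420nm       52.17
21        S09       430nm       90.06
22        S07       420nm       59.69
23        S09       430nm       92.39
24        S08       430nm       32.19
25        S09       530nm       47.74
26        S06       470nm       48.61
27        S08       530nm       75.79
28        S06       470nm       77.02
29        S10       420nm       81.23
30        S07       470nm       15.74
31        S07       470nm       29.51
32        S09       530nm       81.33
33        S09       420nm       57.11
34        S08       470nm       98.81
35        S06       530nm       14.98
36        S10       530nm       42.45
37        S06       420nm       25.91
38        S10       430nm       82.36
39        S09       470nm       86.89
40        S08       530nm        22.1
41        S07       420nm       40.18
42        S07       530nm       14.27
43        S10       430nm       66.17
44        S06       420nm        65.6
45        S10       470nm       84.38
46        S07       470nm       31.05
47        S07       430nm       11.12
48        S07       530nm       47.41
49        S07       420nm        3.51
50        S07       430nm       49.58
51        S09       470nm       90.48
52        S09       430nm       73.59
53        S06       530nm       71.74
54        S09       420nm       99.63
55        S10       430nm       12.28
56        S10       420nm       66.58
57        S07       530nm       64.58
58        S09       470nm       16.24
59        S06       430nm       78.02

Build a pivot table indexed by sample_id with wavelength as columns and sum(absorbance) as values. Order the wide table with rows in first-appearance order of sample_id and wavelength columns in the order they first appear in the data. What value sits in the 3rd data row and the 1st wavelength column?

160.81

With rows in first-appearance order of sample_id, row 3 is sample_id=S10. wavelength columns in first-appearance order: 430nm, 470nm, 420nm, 530nm; column 1 is 430nm.
Long rows with sample_id=S10, wavelength=430nm: 82.36 + 66.17 + 12.28 = 160.81.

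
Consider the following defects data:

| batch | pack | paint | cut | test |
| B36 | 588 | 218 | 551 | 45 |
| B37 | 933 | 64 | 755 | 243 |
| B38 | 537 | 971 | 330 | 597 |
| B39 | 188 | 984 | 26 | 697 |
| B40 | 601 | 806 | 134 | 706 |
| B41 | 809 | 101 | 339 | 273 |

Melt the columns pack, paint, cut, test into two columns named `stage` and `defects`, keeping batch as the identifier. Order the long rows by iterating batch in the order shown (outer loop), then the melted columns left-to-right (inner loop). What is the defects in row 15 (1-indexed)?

26

24 rows total (6 × 4). Row 15: index ⌊(15-1)/4⌋ = 3 into batch → B39; (15-1) mod 4 = 2 into the melted columns → cut.
So row 15 is (B39, cut, 26); defects = 26.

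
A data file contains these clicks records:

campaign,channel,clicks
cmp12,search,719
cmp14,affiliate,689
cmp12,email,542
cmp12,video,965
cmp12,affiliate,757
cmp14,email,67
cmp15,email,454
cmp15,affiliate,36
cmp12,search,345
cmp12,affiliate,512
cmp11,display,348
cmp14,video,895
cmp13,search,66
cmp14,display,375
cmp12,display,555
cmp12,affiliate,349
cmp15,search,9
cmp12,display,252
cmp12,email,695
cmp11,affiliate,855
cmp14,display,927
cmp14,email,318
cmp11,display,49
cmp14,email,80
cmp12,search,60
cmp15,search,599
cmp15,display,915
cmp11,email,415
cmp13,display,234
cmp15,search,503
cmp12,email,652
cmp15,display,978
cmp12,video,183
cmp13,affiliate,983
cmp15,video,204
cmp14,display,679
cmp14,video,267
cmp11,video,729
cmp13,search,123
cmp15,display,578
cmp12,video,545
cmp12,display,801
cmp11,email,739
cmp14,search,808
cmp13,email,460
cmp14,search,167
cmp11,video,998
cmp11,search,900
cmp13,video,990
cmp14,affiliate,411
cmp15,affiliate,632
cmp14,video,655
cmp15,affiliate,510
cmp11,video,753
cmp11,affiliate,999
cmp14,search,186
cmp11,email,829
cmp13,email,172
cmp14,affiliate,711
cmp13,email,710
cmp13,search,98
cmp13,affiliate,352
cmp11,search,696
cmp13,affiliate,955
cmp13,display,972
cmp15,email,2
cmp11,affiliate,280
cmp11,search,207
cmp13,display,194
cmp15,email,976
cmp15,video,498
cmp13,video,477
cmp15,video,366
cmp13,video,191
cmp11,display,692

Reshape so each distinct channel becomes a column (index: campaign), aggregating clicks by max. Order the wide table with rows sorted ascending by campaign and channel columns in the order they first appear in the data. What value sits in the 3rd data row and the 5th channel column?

972

With rows sorted ascending by campaign, row 3 is campaign=cmp13. channel columns in first-appearance order: search, affiliate, email, video, display; column 5 is display.
Long rows with campaign=cmp13, channel=display: max(234, 972, 194) = 972.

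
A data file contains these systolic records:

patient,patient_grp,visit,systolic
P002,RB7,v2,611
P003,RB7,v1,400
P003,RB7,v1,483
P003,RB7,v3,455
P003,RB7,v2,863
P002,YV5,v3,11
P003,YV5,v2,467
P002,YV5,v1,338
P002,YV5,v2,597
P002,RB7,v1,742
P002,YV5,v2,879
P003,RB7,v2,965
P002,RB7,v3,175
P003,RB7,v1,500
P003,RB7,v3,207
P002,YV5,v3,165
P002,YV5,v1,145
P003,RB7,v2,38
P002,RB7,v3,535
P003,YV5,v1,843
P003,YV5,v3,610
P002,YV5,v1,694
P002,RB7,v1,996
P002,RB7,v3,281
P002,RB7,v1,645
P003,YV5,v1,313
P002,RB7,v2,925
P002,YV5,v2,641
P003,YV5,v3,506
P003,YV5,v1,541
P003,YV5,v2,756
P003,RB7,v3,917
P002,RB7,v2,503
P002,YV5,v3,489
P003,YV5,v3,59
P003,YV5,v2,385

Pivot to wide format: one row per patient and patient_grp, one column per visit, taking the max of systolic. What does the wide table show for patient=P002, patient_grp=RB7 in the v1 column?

996

Rows with patient=P002, patient_grp=RB7 and visit=v1: systolic values are 742, 996, 645.
max(742, 996, 645) = 996.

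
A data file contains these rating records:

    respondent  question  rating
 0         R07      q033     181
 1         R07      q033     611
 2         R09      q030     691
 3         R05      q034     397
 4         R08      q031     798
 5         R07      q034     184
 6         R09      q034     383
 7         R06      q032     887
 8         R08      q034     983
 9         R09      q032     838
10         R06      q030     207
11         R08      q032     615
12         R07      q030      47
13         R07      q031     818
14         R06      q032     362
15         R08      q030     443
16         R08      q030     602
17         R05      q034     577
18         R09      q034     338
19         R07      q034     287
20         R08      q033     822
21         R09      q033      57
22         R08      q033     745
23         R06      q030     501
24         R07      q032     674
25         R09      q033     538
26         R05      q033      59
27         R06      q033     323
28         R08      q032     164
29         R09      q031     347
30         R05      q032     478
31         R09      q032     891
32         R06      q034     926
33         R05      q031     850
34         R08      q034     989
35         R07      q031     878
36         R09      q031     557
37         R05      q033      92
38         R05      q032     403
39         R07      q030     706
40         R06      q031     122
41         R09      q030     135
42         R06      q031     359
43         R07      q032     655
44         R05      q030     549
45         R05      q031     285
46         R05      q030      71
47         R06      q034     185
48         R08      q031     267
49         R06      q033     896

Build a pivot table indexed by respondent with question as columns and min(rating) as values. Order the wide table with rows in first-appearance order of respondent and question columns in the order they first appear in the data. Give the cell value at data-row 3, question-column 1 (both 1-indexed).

59

With rows in first-appearance order of respondent, row 3 is respondent=R05. question columns in first-appearance order: q033, q030, q034, q031, q032; column 1 is q033.
Long rows with respondent=R05, question=q033: min(59, 92) = 59.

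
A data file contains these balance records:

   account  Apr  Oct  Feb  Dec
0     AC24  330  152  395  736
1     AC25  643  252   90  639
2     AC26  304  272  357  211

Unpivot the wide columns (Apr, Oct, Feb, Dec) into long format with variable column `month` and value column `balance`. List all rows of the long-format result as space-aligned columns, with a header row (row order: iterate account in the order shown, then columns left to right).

account  month  balance
AC24     Apr    330    
AC24     Oct    152    
AC24     Feb    395    
AC24     Dec    736    
AC25     Apr    643    
AC25     Oct    252    
AC25     Feb    90     
AC25     Dec    639    
AC26     Apr    304    
AC26     Oct    272    
AC26     Feb    357    
AC26     Dec    211    

Each (account, column) pair becomes one row: 3 × 4 = 12 rows.
For example, (AC24, Apr) → balance=330.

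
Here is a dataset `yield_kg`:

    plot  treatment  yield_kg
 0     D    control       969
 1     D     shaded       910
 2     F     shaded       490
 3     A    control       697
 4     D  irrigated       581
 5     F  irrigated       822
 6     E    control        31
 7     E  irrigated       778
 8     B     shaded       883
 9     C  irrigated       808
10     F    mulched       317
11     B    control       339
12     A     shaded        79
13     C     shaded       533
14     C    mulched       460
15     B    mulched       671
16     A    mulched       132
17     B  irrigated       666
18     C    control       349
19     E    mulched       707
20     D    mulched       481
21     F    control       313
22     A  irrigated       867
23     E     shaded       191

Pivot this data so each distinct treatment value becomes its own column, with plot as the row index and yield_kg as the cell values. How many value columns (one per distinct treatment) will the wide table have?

4 distinct treatment values: control, mulched, shaded, irrigated.

4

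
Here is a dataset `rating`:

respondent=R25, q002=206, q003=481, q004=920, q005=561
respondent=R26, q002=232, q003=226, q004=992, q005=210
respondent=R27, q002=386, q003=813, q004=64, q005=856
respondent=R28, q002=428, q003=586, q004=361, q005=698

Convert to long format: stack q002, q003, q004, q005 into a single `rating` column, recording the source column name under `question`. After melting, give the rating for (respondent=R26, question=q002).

232

Unpivoting turns each (respondent, wide-column) pair into one long row.
The wide cell at row R26, column q002 holds 232, so the long row (R26, q002) has rating=232.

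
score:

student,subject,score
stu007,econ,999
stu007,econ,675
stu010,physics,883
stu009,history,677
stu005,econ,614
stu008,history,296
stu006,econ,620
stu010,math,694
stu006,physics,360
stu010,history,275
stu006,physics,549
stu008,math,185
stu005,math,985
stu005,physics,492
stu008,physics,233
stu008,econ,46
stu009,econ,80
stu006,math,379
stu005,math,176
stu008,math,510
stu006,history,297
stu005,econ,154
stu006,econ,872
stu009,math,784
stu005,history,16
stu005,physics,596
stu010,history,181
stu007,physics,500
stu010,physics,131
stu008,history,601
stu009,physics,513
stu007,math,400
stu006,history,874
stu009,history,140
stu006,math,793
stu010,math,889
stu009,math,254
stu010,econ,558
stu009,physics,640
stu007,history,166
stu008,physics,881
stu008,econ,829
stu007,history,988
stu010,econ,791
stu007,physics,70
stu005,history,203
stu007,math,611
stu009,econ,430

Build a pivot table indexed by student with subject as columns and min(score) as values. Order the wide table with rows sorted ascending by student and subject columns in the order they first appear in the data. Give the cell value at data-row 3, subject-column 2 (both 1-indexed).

With rows sorted ascending by student, row 3 is student=stu007. subject columns in first-appearance order: econ, physics, history, math; column 2 is physics.
Long rows with student=stu007, subject=physics: min(500, 70) = 70.

70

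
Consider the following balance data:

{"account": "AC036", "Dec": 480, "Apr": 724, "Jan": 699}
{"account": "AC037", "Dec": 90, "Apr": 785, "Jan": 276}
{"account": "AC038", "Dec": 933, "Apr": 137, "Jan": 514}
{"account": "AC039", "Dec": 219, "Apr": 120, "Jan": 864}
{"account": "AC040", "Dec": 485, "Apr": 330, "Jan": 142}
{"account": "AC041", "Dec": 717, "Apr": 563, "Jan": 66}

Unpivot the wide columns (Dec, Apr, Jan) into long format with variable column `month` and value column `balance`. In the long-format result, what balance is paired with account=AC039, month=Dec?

Unpivoting turns each (account, wide-column) pair into one long row.
The wide cell at row AC039, column Dec holds 219, so the long row (AC039, Dec) has balance=219.

219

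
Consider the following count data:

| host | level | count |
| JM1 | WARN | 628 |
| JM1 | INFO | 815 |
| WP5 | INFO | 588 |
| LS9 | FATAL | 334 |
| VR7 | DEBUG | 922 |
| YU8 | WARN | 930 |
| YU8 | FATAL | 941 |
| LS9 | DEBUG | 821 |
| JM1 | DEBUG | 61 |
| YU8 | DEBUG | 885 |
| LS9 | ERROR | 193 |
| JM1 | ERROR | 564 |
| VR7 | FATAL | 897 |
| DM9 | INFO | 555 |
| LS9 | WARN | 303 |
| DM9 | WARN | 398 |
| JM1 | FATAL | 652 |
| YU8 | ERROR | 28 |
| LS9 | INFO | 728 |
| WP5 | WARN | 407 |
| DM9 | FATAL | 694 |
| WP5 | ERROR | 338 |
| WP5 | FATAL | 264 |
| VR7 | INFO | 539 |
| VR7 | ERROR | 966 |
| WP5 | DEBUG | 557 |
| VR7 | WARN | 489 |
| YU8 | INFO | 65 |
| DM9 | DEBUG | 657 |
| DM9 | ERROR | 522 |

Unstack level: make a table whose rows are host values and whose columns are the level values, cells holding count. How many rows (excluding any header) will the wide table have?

6

6 distinct host values → 6 rows.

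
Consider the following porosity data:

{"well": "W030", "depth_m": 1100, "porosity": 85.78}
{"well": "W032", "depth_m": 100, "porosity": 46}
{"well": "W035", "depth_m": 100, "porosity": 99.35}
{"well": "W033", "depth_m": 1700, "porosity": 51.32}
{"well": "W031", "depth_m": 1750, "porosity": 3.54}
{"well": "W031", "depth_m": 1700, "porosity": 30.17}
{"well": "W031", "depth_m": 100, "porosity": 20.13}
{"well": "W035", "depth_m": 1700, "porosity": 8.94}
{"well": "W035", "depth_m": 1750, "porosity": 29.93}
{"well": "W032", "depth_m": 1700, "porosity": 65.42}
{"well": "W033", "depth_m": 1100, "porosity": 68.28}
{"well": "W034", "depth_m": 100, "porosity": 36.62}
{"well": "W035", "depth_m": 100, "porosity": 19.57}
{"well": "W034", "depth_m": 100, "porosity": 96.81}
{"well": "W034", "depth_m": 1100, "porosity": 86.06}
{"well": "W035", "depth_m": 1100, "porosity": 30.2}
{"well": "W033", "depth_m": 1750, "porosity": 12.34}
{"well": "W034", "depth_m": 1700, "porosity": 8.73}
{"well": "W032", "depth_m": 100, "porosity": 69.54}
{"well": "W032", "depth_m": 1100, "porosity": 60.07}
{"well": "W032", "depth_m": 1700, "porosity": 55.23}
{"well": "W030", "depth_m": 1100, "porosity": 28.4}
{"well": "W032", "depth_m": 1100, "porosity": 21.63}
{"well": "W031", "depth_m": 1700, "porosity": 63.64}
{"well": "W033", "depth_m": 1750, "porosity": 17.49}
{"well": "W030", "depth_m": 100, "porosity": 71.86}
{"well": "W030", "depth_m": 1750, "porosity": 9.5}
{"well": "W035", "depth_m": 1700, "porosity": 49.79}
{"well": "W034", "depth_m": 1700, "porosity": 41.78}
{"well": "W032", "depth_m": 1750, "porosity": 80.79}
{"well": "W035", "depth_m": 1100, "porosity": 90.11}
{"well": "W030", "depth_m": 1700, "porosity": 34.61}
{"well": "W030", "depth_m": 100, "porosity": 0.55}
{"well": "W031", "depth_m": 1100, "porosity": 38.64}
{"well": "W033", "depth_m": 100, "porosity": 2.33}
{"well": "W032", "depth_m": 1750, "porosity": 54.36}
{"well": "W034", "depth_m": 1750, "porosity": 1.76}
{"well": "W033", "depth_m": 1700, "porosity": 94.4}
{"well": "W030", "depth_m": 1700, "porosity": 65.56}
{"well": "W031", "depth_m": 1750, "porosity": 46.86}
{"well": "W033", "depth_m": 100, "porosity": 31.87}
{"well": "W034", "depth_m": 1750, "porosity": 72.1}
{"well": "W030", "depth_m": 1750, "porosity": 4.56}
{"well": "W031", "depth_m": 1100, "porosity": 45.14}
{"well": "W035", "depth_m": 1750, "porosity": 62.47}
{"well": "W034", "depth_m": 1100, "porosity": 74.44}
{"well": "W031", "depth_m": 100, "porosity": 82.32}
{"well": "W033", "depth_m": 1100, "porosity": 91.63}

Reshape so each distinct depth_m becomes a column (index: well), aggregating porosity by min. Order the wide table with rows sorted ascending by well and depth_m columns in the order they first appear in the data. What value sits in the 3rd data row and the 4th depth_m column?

With rows sorted ascending by well, row 3 is well=W032. depth_m columns in first-appearance order: 1100, 100, 1700, 1750; column 4 is 1750.
Long rows with well=W032, depth_m=1750: min(80.79, 54.36) = 54.36.

54.36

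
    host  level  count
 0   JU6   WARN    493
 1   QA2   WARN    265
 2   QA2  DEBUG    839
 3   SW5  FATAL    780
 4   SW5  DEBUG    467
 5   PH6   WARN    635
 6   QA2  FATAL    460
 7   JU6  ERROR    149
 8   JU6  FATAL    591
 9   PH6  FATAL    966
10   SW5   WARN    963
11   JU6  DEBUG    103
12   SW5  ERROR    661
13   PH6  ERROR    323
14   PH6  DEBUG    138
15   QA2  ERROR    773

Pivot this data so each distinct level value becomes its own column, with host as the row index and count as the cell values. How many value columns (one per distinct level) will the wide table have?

4

4 distinct level values: WARN, FATAL, DEBUG, ERROR.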